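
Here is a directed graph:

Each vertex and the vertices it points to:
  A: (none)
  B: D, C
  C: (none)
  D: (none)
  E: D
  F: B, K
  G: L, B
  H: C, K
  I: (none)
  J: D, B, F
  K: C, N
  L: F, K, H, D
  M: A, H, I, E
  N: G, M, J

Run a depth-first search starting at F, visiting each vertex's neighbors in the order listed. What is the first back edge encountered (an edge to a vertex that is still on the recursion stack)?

L->F

DFS from F (visiting each vertex's neighbors in the order listed); mark gray on enter, black on exit:
F gray
  B gray
    D gray
    D black
    C gray
    C black
  B black
  K gray
    K→C: C black — skip
    N gray
      G gray
        L gray
          L→F: F is gray → back edge
First back edge: L → F.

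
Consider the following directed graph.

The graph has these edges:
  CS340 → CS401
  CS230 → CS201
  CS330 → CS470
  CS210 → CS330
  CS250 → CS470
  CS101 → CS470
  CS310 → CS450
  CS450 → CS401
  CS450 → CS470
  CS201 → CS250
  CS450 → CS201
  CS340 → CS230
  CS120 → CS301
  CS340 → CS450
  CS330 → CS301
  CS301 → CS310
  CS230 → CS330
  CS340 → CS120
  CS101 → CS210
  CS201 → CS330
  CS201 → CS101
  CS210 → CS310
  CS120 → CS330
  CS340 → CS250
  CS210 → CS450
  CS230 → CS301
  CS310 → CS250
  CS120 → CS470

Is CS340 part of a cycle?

CS340 lies on a cycle iff there is a path from CS340 back to itself.
Exploring from CS340, it never reaches itself; equivalently, its strongly connected component is a singleton.

No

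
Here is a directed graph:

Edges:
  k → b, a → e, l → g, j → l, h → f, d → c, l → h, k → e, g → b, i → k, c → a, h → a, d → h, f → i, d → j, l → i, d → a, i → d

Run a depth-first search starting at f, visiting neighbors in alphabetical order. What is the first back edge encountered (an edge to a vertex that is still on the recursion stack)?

DFS from f (visiting neighbors in alphabetical order); mark gray on enter, black on exit:
f gray
  i gray
    d gray
      a gray
        e gray
        e black
      a black
      c gray
        c→a: a black — skip
      c black
      h gray
        h→a: a black — skip
        h→f: f is gray → back edge
First back edge: h → f.

h->f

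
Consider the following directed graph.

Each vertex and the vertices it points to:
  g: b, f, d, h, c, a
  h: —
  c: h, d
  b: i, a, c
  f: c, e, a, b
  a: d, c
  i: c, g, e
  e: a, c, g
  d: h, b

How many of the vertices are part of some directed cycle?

8

A vertex is on a directed cycle iff it belongs to a strongly connected component of size ≥ 2 (or has a self-loop).
The vertices on cycles are {a, b, c, d, e, f, g, i} — 8 in total.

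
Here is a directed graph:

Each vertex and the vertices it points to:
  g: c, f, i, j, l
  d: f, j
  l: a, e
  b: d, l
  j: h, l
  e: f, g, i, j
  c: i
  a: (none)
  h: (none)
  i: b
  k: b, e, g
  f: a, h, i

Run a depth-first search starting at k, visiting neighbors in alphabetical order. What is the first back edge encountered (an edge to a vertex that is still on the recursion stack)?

i->b

DFS from k (visiting neighbors in alphabetical order); mark gray on enter, black on exit:
k gray
  b gray
    d gray
      f gray
        a gray
        a black
        h gray
        h black
        i gray
          i→b: b is gray → back edge
First back edge: i → b.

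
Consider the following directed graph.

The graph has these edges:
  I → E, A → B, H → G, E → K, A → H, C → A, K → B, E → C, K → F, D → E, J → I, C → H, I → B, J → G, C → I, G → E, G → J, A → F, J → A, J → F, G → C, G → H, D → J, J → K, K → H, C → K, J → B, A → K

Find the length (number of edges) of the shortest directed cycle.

For each vertex v, BFS finds the shortest path from v back to v.
The shortest such closed walk is J → G → J, length 2.

2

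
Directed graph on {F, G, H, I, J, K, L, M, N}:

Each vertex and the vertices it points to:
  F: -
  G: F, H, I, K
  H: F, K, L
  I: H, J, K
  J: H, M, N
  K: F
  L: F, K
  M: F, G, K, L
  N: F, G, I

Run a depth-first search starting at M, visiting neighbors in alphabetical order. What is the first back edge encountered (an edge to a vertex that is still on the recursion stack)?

J->M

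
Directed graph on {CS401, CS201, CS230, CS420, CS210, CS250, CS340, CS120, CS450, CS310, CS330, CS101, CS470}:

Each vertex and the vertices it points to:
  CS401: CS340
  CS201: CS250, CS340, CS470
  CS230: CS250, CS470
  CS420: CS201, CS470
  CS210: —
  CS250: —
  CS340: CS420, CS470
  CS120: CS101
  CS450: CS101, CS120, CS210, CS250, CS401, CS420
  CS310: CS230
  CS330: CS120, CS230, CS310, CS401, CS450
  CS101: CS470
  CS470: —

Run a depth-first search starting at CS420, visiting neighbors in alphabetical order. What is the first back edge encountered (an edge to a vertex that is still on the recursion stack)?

CS340→CS420

DFS from CS420 (visiting neighbors in alphabetical order); mark gray on enter, black on exit:
CS420 gray
  CS201 gray
    CS250 gray
    CS250 black
    CS340 gray
      CS340→CS420: CS420 is gray → back edge
First back edge: CS340 → CS420.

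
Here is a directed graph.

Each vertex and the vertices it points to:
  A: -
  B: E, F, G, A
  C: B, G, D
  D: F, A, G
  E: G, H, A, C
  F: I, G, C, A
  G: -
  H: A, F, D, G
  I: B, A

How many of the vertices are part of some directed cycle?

7

A vertex is on a directed cycle iff it belongs to a strongly connected component of size ≥ 2 (or has a self-loop).
The vertices on cycles are {B, C, D, E, F, H, I} — 7 in total.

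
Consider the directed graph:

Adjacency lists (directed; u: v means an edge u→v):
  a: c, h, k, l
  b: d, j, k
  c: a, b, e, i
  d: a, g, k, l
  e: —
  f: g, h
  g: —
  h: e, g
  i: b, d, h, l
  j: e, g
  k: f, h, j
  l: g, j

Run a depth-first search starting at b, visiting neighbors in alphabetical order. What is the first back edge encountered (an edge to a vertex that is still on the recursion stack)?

c→a

DFS from b (visiting neighbors in alphabetical order); mark gray on enter, black on exit:
b gray
  d gray
    a gray
      c gray
        c→a: a is gray → back edge
First back edge: c → a.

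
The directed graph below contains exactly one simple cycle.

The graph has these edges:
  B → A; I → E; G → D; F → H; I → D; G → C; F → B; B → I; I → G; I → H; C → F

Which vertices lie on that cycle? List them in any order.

B, C, F, G, I

DFS with gray/black marking from F:
F gray
  H gray
  H black
  B gray
    I gray
      G gray
        C gray
          C→F: F is gray → back edge
Back edge closes the cycle F → B → I → G → C → F; its vertices are {B, C, F, G, I}.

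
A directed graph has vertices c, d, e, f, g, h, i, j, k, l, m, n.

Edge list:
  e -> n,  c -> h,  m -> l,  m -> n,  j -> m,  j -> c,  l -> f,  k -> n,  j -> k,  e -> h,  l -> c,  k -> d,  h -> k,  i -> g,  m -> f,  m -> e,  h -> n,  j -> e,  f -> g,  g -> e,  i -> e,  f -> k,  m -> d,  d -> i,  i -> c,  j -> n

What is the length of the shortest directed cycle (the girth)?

For each vertex v, BFS finds the shortest path from v back to v.
The shortest such closed walk is d → i → c → h → k → d, length 5.

5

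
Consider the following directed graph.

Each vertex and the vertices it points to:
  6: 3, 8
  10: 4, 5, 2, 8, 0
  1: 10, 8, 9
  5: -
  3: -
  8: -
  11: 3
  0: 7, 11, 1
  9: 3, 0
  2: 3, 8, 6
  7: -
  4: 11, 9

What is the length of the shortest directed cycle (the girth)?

3

For each vertex v, BFS finds the shortest path from v back to v.
The shortest such closed walk is 10 → 0 → 1 → 10, length 3.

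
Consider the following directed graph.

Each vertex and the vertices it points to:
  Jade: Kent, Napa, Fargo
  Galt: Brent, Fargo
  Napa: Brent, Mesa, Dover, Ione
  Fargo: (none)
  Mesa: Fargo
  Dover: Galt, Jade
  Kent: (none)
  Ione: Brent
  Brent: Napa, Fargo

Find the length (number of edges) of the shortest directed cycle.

2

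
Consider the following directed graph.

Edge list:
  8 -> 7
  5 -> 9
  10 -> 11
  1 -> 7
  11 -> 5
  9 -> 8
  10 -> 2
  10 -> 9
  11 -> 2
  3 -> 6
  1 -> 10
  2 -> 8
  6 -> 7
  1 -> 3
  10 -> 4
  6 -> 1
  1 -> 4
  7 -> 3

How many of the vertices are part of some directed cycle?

10

A vertex is on a directed cycle iff it belongs to a strongly connected component of size ≥ 2 (or has a self-loop).
The vertices on cycles are {1, 2, 3, 5, 6, 7, 8, 9, 10, 11} — 10 in total.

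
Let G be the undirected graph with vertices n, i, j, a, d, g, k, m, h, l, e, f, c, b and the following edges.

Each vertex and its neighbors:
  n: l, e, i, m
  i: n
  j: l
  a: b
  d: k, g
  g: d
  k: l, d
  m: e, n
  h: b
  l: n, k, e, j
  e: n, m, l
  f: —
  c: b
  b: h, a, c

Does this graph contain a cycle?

Yes

DFS, tracking each vertex's parent; an edge to a visited non-parent vertex closes a cycle.
Start from i:
visit i (parent –)
  visit n (parent i)
    visit l (parent n)
      l–n: parent, skip
      visit k (parent l)
        k–l: parent, skip
        visit d (parent k)
          d–k: parent, skip
          visit g (parent d)
            g–d: parent, skip
      visit e (parent l)
        e–n: n visited and ≠ parent → cycle
Cycle: n – l – e – n.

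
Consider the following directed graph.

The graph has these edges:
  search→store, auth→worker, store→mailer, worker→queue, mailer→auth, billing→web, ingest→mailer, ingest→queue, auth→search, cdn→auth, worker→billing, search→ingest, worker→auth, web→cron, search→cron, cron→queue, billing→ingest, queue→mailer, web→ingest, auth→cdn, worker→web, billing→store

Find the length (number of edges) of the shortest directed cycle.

2

For each vertex v, BFS finds the shortest path from v back to v.
The shortest such closed walk is worker → auth → worker, length 2.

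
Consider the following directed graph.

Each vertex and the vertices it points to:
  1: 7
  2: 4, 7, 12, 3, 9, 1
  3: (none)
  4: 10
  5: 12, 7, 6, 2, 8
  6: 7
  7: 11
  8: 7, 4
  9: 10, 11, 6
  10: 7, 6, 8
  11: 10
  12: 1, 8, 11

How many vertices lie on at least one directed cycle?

A vertex is on a directed cycle iff it belongs to a strongly connected component of size ≥ 2 (or has a self-loop).
The vertices on cycles are {4, 6, 7, 8, 10, 11} — 6 in total.

6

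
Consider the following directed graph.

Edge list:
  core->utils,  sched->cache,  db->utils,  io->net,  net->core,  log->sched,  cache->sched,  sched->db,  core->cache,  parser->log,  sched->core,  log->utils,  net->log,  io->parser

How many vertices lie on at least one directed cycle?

3

A vertex is on a directed cycle iff it belongs to a strongly connected component of size ≥ 2 (or has a self-loop).
The vertices on cycles are {core, cache, sched} — 3 in total.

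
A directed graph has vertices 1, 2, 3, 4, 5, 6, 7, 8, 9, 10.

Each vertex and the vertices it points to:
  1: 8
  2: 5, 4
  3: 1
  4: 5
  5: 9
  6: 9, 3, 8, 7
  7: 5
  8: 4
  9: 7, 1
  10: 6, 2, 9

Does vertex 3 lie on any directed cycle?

3 lies on a cycle iff there is a path from 3 back to itself.
Exploring from 3, it never reaches itself; equivalently, its strongly connected component is a singleton.

No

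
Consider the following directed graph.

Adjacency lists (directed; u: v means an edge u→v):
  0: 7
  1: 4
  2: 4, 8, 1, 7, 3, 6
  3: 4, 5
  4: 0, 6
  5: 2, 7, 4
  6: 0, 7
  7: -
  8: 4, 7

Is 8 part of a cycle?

No

8 lies on a cycle iff there is a path from 8 back to itself.
Exploring from 8, it never reaches itself; equivalently, its strongly connected component is a singleton.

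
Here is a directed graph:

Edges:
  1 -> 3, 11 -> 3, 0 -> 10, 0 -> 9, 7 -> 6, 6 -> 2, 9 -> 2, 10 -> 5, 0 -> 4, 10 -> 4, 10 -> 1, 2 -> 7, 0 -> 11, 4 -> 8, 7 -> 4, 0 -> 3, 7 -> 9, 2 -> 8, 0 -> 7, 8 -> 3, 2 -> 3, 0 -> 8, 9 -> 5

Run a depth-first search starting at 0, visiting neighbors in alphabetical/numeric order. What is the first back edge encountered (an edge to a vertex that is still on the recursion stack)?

2->7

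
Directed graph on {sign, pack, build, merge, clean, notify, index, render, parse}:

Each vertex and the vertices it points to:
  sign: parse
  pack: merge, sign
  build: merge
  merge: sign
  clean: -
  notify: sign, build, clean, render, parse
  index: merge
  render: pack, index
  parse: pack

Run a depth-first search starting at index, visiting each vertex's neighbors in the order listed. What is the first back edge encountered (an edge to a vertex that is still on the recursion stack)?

pack→merge

DFS from index (visiting each vertex's neighbors in the order listed); mark gray on enter, black on exit:
index gray
  merge gray
    sign gray
      parse gray
        pack gray
          pack→merge: merge is gray → back edge
First back edge: pack → merge.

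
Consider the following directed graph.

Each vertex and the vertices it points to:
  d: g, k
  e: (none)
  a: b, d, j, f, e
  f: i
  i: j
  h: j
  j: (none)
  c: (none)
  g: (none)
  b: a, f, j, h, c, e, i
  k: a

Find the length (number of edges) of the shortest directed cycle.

2

For each vertex v, BFS finds the shortest path from v back to v.
The shortest such closed walk is b → a → b, length 2.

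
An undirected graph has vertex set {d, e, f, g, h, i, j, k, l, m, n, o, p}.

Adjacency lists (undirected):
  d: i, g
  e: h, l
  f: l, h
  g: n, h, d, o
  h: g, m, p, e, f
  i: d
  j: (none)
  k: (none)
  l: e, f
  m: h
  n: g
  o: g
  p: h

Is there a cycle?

DFS, tracking each vertex's parent; an edge to a visited non-parent vertex closes a cycle.
Start from l:
visit l (parent –)
  visit e (parent l)
    visit h (parent e)
      visit g (parent h)
        visit n (parent g)
          n–g: parent, skip
        g–h: parent, skip
        visit d (parent g)
          visit i (parent d)
            i–d: parent, skip
          d–g: parent, skip
        visit o (parent g)
          o–g: parent, skip
      visit m (parent h)
        m–h: parent, skip
      visit p (parent h)
        p–h: parent, skip
      h–e: parent, skip
      visit f (parent h)
        f–l: l visited and ≠ parent → cycle
Cycle: l – e – h – f – l.

Yes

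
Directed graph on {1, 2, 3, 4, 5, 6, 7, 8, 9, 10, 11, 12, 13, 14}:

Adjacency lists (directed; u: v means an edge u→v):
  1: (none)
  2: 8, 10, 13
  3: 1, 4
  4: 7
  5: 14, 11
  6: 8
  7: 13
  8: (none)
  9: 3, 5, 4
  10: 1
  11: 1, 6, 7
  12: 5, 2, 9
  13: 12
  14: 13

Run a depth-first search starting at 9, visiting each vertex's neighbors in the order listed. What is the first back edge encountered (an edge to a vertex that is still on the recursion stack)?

14->13

DFS from 9 (visiting each vertex's neighbors in the order listed); mark gray on enter, black on exit:
9 gray
  3 gray
    1 gray
    1 black
    4 gray
      7 gray
        13 gray
          12 gray
            5 gray
              14 gray
                14→13: 13 is gray → back edge
First back edge: 14 → 13.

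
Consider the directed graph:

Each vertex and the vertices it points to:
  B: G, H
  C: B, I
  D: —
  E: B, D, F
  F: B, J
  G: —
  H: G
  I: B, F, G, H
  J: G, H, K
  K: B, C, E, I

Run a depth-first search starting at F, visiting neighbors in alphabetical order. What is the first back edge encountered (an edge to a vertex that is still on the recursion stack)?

I→F

DFS from F (visiting neighbors in alphabetical order); mark gray on enter, black on exit:
F gray
  B gray
    G gray
    G black
    H gray
      H→G: G black — skip
    H black
  B black
  J gray
    J→G: G black — skip
    J→H: H black — skip
    K gray
      K→B: B black — skip
      C gray
        C→B: B black — skip
        I gray
          I→B: B black — skip
          I→F: F is gray → back edge
First back edge: I → F.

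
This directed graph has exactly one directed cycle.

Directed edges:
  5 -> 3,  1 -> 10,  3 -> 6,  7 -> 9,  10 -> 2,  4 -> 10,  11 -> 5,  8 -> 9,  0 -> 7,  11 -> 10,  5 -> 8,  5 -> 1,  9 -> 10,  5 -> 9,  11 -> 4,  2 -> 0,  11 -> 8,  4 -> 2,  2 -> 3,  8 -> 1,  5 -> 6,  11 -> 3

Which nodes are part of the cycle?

0, 2, 7, 9, 10

DFS with gray/black marking from 2:
2 gray
  3 gray
    6 gray
    6 black
  3 black
  0 gray
    7 gray
      9 gray
        10 gray
          10→2: 2 is gray → back edge
Back edge closes the cycle 2 → 0 → 7 → 9 → 10 → 2; its vertices are {0, 2, 7, 9, 10}.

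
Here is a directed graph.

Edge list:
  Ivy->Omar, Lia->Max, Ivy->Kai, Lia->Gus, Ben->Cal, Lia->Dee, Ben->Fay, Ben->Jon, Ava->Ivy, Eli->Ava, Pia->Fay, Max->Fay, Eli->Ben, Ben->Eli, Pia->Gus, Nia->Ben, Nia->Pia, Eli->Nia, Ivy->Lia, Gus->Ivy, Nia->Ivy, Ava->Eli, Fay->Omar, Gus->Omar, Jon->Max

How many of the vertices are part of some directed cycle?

A vertex is on a directed cycle iff it belongs to a strongly connected component of size ≥ 2 (or has a self-loop).
The vertices on cycles are {Ava, Ben, Eli, Gus, Ivy, Lia, Nia} — 7 in total.

7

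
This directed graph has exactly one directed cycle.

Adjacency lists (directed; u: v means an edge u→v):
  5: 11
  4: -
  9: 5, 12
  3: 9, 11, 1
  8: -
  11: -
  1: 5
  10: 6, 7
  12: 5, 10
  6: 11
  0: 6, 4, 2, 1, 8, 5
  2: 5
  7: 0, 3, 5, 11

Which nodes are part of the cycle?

3, 7, 9, 10, 12

DFS with gray/black marking from 7:
7 gray
  0 gray
    6 gray
      11 gray
      11 black
    6 black
    4 gray
    4 black
    2 gray
      5 gray
        5→11: 11 black — skip
      5 black
    2 black
    1 gray
      1→5: 5 black — skip
    1 black
    8 gray
    8 black
    0→5: 5 black — skip
  0 black
  3 gray
    9 gray
      9→5: 5 black — skip
      12 gray
        12→5: 5 black — skip
        10 gray
          10→6: 6 black — skip
          10→7: 7 is gray → back edge
Back edge closes the cycle 7 → 3 → 9 → 12 → 10 → 7; its vertices are {3, 7, 9, 10, 12}.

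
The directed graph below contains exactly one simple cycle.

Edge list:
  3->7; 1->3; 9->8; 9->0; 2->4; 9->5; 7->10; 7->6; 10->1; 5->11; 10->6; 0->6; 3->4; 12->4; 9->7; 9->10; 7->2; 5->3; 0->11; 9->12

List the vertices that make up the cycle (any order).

DFS with gray/black marking from 7:
7 gray
  2 gray
    4 gray
    4 black
  2 black
  6 gray
  6 black
  10 gray
    1 gray
      3 gray
        3→4: 4 black — skip
        3→7: 7 is gray → back edge
Back edge closes the cycle 7 → 10 → 1 → 3 → 7; its vertices are {1, 3, 7, 10}.

1, 3, 7, 10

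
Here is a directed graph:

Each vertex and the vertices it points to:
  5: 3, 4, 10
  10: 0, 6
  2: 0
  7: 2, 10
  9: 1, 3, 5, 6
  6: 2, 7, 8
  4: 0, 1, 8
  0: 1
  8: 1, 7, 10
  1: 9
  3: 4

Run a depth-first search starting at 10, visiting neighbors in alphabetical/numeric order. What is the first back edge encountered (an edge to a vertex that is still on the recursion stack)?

DFS from 10 (visiting neighbors in alphabetical/numeric order); mark gray on enter, black on exit:
10 gray
  0 gray
    1 gray
      9 gray
        9→1: 1 is gray → back edge
First back edge: 9 → 1.

9->1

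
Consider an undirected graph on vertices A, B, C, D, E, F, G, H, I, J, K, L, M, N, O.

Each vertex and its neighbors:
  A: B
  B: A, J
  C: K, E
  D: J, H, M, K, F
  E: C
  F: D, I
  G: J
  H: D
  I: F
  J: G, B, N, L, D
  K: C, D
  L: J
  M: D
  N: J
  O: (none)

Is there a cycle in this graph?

No

DFS, tracking each vertex's parent; an edge to a visited non-parent vertex closes a cycle.
Start from C:
visit C (parent –)
  visit K (parent C)
    K–C: parent, skip
    visit D (parent K)
      visit J (parent D)
        visit G (parent J)
          G–J: parent, skip
        visit B (parent J)
          visit A (parent B)
            A–B: parent, skip
          B–J: parent, skip
        visit N (parent J)
          N–J: parent, skip
        visit L (parent J)
          L–J: parent, skip
        J–D: parent, skip
      visit H (parent D)
        H–D: parent, skip
      visit M (parent D)
        M–D: parent, skip
      D–K: parent, skip
      visit F (parent D)
        F–D: parent, skip
        visit I (parent F)
          I–F: parent, skip
  visit E (parent C)
    E–C: parent, skip
visit O (parent –)
No non-parent visited neighbor found — the graph is a forest.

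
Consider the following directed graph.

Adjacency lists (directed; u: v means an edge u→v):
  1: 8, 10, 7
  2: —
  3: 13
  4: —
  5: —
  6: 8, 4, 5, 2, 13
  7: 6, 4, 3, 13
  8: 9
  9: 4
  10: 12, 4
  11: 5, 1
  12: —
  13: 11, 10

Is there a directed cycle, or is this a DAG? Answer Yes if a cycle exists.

DFS with white/gray/black marking, starting from 3:
3 gray
  13 gray
    11 gray
      5 gray
      5 black
      1 gray
        8 gray
          9 gray
            4 gray
            4 black
          9 black
        8 black
        10 gray
          12 gray
          12 black
          10→4: 4 black — skip
        10 black
        7 gray
          6 gray
            6→8: 8 black — skip
            6→4: 4 black — skip
            6→5: 5 black — skip
            2 gray
            2 black
            6→13: 13 is gray → back edge
Back edge found, so a cycle exists: 13 → 11 → 1 → 7 → 6 → 13.

Yes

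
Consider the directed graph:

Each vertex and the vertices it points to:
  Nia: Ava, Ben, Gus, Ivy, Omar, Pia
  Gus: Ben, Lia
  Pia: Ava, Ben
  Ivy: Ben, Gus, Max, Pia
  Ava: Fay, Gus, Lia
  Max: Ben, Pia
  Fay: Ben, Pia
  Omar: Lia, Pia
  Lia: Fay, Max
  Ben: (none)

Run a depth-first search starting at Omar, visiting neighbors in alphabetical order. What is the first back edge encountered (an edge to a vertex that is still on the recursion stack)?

Ava→Fay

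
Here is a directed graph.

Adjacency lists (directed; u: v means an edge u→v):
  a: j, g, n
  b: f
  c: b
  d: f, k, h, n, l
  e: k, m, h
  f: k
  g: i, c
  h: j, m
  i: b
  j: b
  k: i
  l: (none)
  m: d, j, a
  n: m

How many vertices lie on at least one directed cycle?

A vertex is on a directed cycle iff it belongs to a strongly connected component of size ≥ 2 (or has a self-loop).
The vertices on cycles are {a, b, d, f, h, i, k, m, n} — 9 in total.

9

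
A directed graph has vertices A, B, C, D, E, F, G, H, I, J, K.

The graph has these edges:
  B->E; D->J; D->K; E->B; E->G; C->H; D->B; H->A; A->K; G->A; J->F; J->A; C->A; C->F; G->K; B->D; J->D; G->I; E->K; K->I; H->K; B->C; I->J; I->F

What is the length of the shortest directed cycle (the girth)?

2

For each vertex v, BFS finds the shortest path from v back to v.
The shortest such closed walk is B → D → B, length 2.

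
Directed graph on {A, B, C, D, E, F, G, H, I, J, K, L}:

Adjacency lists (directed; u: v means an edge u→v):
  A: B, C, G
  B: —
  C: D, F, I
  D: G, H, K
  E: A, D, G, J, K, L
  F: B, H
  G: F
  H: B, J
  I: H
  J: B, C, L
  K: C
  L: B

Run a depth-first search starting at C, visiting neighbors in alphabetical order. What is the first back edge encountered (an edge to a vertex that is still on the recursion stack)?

DFS from C (visiting neighbors in alphabetical order); mark gray on enter, black on exit:
C gray
  D gray
    G gray
      F gray
        B gray
        B black
        H gray
          H→B: B black — skip
          J gray
            J→B: B black — skip
            J→C: C is gray → back edge
First back edge: J → C.

J->C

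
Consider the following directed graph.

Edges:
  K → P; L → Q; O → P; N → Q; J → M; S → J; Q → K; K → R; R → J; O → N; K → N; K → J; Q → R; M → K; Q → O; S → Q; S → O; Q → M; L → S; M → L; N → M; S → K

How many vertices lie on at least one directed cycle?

9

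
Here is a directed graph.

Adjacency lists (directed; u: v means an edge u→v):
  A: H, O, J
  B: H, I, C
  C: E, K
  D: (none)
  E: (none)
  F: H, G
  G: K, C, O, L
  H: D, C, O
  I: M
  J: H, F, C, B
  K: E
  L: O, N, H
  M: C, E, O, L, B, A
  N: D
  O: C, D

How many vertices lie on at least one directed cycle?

A vertex is on a directed cycle iff it belongs to a strongly connected component of size ≥ 2 (or has a self-loop).
The vertices on cycles are {A, B, I, J, M} — 5 in total.

5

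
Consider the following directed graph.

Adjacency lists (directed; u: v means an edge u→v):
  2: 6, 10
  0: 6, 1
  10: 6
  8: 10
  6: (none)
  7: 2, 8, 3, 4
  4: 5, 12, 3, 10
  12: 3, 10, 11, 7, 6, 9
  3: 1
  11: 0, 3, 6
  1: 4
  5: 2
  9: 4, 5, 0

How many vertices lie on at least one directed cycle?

A vertex is on a directed cycle iff it belongs to a strongly connected component of size ≥ 2 (or has a self-loop).
The vertices on cycles are {0, 1, 3, 4, 7, 9, 11, 12} — 8 in total.

8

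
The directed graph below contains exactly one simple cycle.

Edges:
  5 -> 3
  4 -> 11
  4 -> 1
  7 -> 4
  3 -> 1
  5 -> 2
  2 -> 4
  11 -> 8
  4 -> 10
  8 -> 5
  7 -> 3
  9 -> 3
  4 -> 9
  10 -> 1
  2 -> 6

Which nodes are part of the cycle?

2, 4, 5, 8, 11

DFS with gray/black marking from 4:
4 gray
  11 gray
    8 gray
      5 gray
        3 gray
          1 gray
          1 black
        3 black
        2 gray
          6 gray
          6 black
          2→4: 4 is gray → back edge
Back edge closes the cycle 4 → 11 → 8 → 5 → 2 → 4; its vertices are {2, 4, 5, 8, 11}.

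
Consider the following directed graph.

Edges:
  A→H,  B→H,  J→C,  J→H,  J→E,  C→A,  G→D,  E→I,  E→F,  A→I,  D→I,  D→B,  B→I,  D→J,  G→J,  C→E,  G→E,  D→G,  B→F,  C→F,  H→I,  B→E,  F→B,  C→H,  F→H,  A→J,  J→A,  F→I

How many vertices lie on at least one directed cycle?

8

A vertex is on a directed cycle iff it belongs to a strongly connected component of size ≥ 2 (or has a self-loop).
The vertices on cycles are {A, B, C, D, E, F, G, J} — 8 in total.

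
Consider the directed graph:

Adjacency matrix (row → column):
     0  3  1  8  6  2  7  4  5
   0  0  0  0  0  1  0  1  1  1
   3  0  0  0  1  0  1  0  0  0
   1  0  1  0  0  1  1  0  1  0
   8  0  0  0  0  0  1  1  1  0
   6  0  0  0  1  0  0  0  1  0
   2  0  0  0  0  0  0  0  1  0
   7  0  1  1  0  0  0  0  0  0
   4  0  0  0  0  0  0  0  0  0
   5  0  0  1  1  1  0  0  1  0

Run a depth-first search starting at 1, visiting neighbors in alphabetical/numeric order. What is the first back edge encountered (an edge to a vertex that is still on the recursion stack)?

DFS from 1 (visiting neighbors in alphabetical/numeric order); mark gray on enter, black on exit:
1 gray
  2 gray
    4 gray
    4 black
  2 black
  3 gray
    3→2: 2 black — skip
    8 gray
      8→2: 2 black — skip
      8→4: 4 black — skip
      7 gray
        7→1: 1 is gray → back edge
First back edge: 7 → 1.

7->1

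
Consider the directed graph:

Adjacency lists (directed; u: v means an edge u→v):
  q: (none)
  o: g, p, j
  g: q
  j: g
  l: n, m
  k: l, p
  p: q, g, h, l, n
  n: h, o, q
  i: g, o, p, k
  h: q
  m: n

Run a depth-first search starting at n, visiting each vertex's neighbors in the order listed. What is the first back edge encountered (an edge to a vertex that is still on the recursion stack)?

DFS from n (visiting each vertex's neighbors in the order listed); mark gray on enter, black on exit:
n gray
  h gray
    q gray
    q black
  h black
  o gray
    g gray
      g→q: q black — skip
    g black
    p gray
      p→q: q black — skip
      p→g: g black — skip
      p→h: h black — skip
      l gray
        l→n: n is gray → back edge
First back edge: l → n.

l→n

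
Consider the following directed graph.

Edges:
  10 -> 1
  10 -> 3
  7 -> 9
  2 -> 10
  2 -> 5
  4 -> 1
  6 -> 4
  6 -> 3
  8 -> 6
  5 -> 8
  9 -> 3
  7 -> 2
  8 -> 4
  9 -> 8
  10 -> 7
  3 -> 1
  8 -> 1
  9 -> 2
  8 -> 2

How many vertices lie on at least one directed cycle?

6

A vertex is on a directed cycle iff it belongs to a strongly connected component of size ≥ 2 (or has a self-loop).
The vertices on cycles are {2, 5, 7, 8, 9, 10} — 6 in total.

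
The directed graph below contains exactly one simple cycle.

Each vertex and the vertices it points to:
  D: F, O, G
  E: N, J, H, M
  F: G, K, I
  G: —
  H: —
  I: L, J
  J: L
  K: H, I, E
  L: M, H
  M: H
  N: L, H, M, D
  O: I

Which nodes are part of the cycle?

D, E, F, K, N

DFS with gray/black marking from N:
N gray
  L gray
    M gray
      H gray
      H black
    M black
    L→H: H black — skip
  L black
  N→H: H black — skip
  N→M: M black — skip
  D gray
    F gray
      G gray
      G black
      K gray
        K→H: H black — skip
        I gray
          I→L: L black — skip
          J gray
            J→L: L black — skip
          J black
        I black
        E gray
          E→N: N is gray → back edge
Back edge closes the cycle N → D → F → K → E → N; its vertices are {D, E, F, K, N}.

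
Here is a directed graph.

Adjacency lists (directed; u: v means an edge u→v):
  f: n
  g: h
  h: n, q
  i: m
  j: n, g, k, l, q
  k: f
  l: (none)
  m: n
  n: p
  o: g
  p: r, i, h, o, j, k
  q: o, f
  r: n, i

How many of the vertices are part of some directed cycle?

12

A vertex is on a directed cycle iff it belongs to a strongly connected component of size ≥ 2 (or has a self-loop).
The vertices on cycles are {f, g, h, i, j, k, m, n, o, p, q, r} — 12 in total.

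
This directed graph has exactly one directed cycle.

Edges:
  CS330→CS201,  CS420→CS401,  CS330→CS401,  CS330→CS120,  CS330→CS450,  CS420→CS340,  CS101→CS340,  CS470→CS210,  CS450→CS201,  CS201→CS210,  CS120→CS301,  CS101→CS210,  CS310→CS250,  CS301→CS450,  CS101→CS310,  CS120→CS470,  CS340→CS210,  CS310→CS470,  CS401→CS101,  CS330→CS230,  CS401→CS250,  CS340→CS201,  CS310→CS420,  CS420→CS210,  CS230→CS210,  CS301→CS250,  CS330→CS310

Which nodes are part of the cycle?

DFS with gray/black marking from CS310:
CS310 gray
  CS470 gray
    CS210 gray
    CS210 black
  CS470 black
  CS250 gray
  CS250 black
  CS420 gray
    CS420→CS210: CS210 black — skip
    CS401 gray
      CS101 gray
        CS340 gray
          CS340→CS210: CS210 black — skip
          CS201 gray
            CS201→CS210: CS210 black — skip
          CS201 black
        CS340 black
        CS101→CS310: CS310 is gray → back edge
Back edge closes the cycle CS310 → CS420 → CS401 → CS101 → CS310; its vertices are {CS101, CS310, CS401, CS420}.

CS101, CS310, CS401, CS420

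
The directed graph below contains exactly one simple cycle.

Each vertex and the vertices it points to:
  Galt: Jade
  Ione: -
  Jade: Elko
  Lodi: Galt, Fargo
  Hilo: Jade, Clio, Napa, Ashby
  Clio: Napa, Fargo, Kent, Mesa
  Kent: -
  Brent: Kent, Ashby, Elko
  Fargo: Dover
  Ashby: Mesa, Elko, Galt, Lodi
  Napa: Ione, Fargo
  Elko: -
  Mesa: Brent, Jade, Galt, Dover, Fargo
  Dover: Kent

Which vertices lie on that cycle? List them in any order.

Mesa, Ashby, Brent

DFS with gray/black marking from Ashby:
Ashby gray
  Mesa gray
    Brent gray
      Kent gray
      Kent black
      Brent→Ashby: Ashby is gray → back edge
Back edge closes the cycle Ashby → Mesa → Brent → Ashby; its vertices are {Mesa, Ashby, Brent}.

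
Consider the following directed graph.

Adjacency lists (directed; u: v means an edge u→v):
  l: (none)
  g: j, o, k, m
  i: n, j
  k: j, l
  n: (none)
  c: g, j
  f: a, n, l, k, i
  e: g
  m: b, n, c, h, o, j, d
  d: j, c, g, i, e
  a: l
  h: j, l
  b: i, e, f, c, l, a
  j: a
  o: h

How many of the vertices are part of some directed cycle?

6

A vertex is on a directed cycle iff it belongs to a strongly connected component of size ≥ 2 (or has a self-loop).
The vertices on cycles are {b, c, d, e, g, m} — 6 in total.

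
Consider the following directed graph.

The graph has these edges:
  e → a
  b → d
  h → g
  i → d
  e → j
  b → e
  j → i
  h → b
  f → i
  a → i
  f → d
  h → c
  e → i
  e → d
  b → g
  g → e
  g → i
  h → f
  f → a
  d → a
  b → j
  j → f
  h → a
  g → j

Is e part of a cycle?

No

e lies on a cycle iff there is a path from e back to itself.
Exploring from e, it never reaches itself; equivalently, its strongly connected component is a singleton.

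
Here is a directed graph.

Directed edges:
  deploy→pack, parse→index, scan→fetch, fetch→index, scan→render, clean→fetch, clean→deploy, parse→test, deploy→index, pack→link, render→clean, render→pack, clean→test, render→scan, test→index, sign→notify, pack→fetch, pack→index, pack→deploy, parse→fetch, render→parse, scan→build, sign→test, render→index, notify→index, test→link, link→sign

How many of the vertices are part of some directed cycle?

7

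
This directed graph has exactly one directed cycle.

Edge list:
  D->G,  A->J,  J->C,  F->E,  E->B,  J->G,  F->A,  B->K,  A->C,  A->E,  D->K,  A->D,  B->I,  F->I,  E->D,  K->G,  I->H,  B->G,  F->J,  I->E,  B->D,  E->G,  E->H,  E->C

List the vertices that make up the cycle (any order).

DFS with gray/black marking from I:
I gray
  H gray
  H black
  E gray
    B gray
      D gray
        G gray
        G black
        K gray
          K→G: G black — skip
        K black
      D black
      B→K: K black — skip
      B→G: G black — skip
      B→I: I is gray → back edge
Back edge closes the cycle I → E → B → I; its vertices are {B, E, I}.

B, E, I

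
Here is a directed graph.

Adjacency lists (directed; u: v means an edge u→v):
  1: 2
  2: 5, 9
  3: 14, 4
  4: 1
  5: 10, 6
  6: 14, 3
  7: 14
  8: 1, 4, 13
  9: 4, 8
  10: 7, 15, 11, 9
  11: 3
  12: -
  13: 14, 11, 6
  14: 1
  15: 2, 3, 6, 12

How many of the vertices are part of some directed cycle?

A vertex is on a directed cycle iff it belongs to a strongly connected component of size ≥ 2 (or has a self-loop).
The vertices on cycles are {1, 2, 3, 4, 5, 6, 7, 8, 9, 10, 11, 13, 14, 15} — 14 in total.

14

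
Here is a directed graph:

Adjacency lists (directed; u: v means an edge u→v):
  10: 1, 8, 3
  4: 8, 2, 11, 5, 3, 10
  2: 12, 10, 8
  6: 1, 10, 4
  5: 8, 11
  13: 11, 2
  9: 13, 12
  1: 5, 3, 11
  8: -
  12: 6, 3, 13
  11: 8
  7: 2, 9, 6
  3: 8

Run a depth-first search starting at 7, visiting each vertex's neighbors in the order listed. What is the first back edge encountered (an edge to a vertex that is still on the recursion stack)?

DFS from 7 (visiting each vertex's neighbors in the order listed); mark gray on enter, black on exit:
7 gray
  2 gray
    12 gray
      6 gray
        1 gray
          5 gray
            8 gray
            8 black
            11 gray
              11→8: 8 black — skip
            11 black
          5 black
          3 gray
            3→8: 8 black — skip
          3 black
          1→11: 11 black — skip
        1 black
        10 gray
          10→1: 1 black — skip
          10→8: 8 black — skip
          10→3: 3 black — skip
        10 black
        4 gray
          4→8: 8 black — skip
          4→2: 2 is gray → back edge
First back edge: 4 → 2.

4->2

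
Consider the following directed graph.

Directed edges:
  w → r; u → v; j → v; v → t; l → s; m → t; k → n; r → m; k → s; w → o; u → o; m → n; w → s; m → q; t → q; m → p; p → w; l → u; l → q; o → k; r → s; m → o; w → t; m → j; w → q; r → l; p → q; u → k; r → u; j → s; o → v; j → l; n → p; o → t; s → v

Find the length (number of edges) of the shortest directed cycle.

4

For each vertex v, BFS finds the shortest path from v back to v.
The shortest such closed walk is r → m → p → w → r, length 4.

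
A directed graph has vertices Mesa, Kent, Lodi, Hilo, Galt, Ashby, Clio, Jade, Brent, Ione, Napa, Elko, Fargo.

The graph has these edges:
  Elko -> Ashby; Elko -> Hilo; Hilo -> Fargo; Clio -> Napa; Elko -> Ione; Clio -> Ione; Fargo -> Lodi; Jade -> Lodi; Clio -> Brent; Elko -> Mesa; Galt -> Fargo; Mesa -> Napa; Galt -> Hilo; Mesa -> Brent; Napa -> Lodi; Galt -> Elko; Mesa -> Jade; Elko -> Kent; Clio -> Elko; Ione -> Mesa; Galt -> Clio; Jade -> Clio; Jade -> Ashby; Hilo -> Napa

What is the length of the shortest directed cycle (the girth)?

4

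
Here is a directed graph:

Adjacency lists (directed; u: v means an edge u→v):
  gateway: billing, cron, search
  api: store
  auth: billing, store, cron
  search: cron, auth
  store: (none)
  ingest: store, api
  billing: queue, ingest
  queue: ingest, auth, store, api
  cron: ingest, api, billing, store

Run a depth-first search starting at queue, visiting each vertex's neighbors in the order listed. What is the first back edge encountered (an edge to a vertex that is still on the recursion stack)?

DFS from queue (visiting each vertex's neighbors in the order listed); mark gray on enter, black on exit:
queue gray
  ingest gray
    store gray
    store black
    api gray
      api→store: store black — skip
    api black
  ingest black
  auth gray
    billing gray
      billing→queue: queue is gray → back edge
First back edge: billing → queue.

billing→queue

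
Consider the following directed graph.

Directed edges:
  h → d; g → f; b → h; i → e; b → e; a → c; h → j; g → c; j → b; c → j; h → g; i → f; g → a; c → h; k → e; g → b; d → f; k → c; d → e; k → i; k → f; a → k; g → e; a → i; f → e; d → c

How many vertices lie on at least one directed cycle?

8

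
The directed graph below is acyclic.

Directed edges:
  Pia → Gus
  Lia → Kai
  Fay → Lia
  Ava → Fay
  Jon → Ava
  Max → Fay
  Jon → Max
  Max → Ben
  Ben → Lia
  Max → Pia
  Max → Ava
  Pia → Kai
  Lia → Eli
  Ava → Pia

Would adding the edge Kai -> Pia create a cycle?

Adding Kai→Pia creates a cycle iff Pia can already reach Kai.
Path from Pia: Pia → Kai.
So Pia → … → Kai → Pia is a cycle.

Yes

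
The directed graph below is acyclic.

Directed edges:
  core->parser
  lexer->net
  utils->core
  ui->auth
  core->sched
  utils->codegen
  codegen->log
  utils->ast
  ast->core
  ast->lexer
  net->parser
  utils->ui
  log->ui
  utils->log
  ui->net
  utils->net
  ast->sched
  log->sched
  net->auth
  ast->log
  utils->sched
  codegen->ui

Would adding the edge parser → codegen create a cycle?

Adding parser→codegen creates a cycle iff codegen can already reach parser.
Path from codegen: codegen → ui → net → parser.
So codegen → … → parser → codegen is a cycle.

Yes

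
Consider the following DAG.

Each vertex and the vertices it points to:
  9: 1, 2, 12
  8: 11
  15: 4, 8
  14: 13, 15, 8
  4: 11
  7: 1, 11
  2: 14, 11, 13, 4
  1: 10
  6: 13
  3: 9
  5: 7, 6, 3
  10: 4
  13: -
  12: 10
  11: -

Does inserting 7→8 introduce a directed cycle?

Adding 7→8 creates a cycle iff 8 can already reach 7.
Explore from 8: no path reaches 7. The graph stays acyclic.

No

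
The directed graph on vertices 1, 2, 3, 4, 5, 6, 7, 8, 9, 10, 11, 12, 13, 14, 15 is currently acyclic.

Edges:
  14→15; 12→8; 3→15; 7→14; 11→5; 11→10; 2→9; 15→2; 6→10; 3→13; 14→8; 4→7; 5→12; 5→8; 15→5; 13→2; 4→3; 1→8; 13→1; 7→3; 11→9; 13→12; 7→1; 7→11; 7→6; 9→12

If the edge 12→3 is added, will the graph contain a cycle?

Adding 12→3 creates a cycle iff 3 can already reach 12.
Path from 3: 3 → 13 → 12.
So 3 → … → 12 → 3 is a cycle.

Yes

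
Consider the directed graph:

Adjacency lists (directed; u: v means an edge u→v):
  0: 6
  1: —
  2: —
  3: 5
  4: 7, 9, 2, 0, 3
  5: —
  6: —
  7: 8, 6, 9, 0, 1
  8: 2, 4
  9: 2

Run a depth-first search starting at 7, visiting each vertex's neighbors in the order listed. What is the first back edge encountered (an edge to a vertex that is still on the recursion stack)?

4->7

DFS from 7 (visiting each vertex's neighbors in the order listed); mark gray on enter, black on exit:
7 gray
  8 gray
    2 gray
    2 black
    4 gray
      4→7: 7 is gray → back edge
First back edge: 4 → 7.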